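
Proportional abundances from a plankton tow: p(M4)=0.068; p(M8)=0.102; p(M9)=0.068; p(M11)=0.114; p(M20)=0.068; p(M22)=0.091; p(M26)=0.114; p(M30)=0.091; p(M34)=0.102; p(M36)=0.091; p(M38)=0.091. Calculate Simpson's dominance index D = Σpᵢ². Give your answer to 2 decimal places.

0.09

D = 0.068² + 0.102² + 0.068² + 0.114² + 0.068² + 0.091² + 0.114² + 0.091² + 0.102² + 0.091² + 0.091² = 0.0046 + 0.0104 + 0.0046 + 0.0130 + 0.0046 + 0.0083 + 0.0130 + 0.0083 + 0.0104 + 0.0083 + 0.0083 = 0.0938 (working shown to 4 dp, full precision carried).
To 2 decimal places, D = 0.09.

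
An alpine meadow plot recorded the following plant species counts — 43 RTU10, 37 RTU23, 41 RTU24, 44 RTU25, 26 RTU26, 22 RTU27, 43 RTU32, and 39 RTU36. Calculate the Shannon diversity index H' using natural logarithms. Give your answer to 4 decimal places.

2.0550

Total N = 43+37+41+44+26+22+43+39 = 295, so the proportions are 0.145763, 0.125424, 0.138983, 0.149153, 0.088136, 0.074576, 0.145763, 0.132203 (working shown to 6 dp, full precision carried).
Each pᵢ ln pᵢ term: 0.145763×(-1.925775)=-0.280706, 0.125424×(-2.076057)=-0.260387, 0.138983×(-1.973403)=-0.274270, 0.149153×(-1.902786)=-0.283805, 0.088136×(-2.428879)=-0.214071, 0.074576×(-2.595933)=-0.193595, 0.145763×(-1.925775)=-0.280706, 0.132203×(-2.023414)=-0.267502.
Sum = -2.055042, so H' = 2.0550.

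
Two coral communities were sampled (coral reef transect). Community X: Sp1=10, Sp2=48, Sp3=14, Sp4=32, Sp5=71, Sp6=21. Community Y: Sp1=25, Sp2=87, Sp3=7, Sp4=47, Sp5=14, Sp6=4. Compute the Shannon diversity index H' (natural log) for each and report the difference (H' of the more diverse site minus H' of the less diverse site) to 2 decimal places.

0.21

Community X: N=196, proportions 0.05102, 0.2449, 0.07143, 0.16327, 0.36224, 0.10714, giving H' = 1.58792 (working shown to 5 dp, full precision carried).
Community Y: N=184, proportions 0.13587, 0.47283, 0.03804, 0.25543, 0.07609, 0.02174, giving H' = 1.37757.
Difference = |1.58792 − 1.37757| = 0.21035, i.e. 0.21 to 2 decimal places.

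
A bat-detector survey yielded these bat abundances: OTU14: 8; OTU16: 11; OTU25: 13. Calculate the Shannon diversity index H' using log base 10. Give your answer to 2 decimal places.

Total N = 8+11+13 = 32, so the proportions are 0.25, 0.3438, 0.4062 (working shown to 4 dp, full precision carried).
Each pᵢ log₁₀ pᵢ term: 0.25×(-0.6021)=-0.1505, 0.3438×(-0.4638)=-0.1594, 0.4062×(-0.3912)=-0.1589.
Sum = -0.4689, so H' = 0.47.

0.47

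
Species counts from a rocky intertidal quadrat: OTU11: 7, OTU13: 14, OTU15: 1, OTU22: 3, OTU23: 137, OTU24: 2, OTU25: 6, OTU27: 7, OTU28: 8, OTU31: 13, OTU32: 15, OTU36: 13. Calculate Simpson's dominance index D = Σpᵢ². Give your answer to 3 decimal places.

0.386

Total N = 7+14+1+3+137+2+6+7+8+13+15+13 = 226, so the proportions are 0.03097, 0.06195, 0.00442, 0.01327, 0.60619, 0.00885, 0.02655, 0.03097, 0.0354, 0.05752, 0.06637, 0.05752 (working shown to 5 dp, full precision carried).
D = 0.03097² + 0.06195² + 0.00442² + 0.01327² + 0.60619² + 0.00885² + 0.02655² + 0.03097² + 0.0354² + 0.05752² + 0.06637² + 0.05752² = 0.00096 + 0.00384 + 0.00002 + 0.00018 + 0.36747 + 0.00008 + 0.00070 + 0.00096 + 0.00125 + 0.00331 + 0.00441 + 0.00331 = 0.38648.
To 3 decimal places, D = 0.386.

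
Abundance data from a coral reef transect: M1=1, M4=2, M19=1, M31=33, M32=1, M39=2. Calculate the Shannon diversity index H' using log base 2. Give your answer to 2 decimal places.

1.06

Total N = 1+2+1+33+1+2 = 40, so the proportions are 0.025, 0.05, 0.025, 0.825, 0.025, 0.05 (working shown to 4 dp, full precision carried).
Each pᵢ log₂ pᵢ term: 0.025×(-5.3219)=-0.1330, 0.05×(-4.3219)=-0.2161, 0.025×(-5.3219)=-0.1330, 0.825×(-0.2775)=-0.2290, 0.025×(-5.3219)=-0.1330, 0.05×(-4.3219)=-0.2161.
Sum = -1.0603, so H' = 1.06.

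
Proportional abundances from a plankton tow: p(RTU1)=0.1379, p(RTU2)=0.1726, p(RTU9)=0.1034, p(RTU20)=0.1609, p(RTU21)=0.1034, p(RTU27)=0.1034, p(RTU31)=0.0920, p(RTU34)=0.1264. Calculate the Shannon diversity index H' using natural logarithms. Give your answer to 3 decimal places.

2.055

Each pᵢ ln pᵢ term (working shown to 5 dp, full precision carried): 0.1379×(-1.98123)=-0.27321, 0.1726×(-1.75678)=-0.30322, 0.1034×(-2.26915)=-0.23463, 0.1609×(-1.82697)=-0.29396, 0.1034×(-2.26915)=-0.23463, 0.1034×(-2.26915)=-0.23463, 0.092×(-2.38597)=-0.21951, 0.1264×(-2.06830)=-0.26143.
Sum = -2.05522, so H' = 2.055.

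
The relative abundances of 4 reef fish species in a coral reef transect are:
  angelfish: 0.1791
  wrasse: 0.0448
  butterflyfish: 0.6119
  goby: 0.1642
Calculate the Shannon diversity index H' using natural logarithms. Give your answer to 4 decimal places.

1.0444

Each pᵢ ln pᵢ term (working shown to 6 dp, full precision carried): 0.1791×(-1.719811)=-0.308018, 0.0448×(-3.105547)=-0.139129, 0.6119×(-0.491186)=-0.300557, 0.1642×(-1.806670)=-0.296655.
Sum = -1.044359, so H' = 1.0444.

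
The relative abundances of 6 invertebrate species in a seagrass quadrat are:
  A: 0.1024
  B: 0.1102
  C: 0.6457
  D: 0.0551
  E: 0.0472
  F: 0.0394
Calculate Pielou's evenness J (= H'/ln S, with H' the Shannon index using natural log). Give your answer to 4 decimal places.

0.6642

H' = −Σ pᵢ ln pᵢ = −((-0.233356) + (-0.243042) + (-0.282442) + (-0.159713) + (-0.144119) + (-0.127419)) = 1.190091 (working shown to 6 dp, full precision carried).
With S = 6 species, ln S = 1.791759, so J = 1.190091/1.791759 = 0.664202, i.e. 0.6642 to 4 decimal places.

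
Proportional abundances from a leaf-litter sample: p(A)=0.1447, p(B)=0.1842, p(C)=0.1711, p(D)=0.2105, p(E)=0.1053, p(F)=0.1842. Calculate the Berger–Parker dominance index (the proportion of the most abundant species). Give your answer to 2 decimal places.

The largest proportion is 0.2105, i.e. d = 0.21 to 2 decimal places.

0.21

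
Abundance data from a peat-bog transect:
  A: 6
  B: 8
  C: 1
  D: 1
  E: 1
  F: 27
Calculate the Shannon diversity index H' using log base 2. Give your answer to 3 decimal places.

Total N = 6+8+1+1+1+27 = 44, so the proportions are 0.13636, 0.18182, 0.02273, 0.02273, 0.02273, 0.61364 (working shown to 5 dp, full precision carried).
Each pᵢ log₂ pᵢ term: 0.13636×(-2.87447)=-0.39197, 0.18182×(-2.45943)=-0.44717, 0.02273×(-5.45943)=-0.12408, 0.02273×(-5.45943)=-0.12408, 0.02273×(-5.45943)=-0.12408, 0.61364×(-0.70454)=-0.43233.
Sum = -1.64371, so H' = 1.644.

1.644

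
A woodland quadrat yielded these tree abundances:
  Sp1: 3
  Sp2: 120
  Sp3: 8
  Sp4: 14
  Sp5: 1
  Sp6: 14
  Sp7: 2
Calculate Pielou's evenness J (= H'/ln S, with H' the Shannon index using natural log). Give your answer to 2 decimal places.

Total N = 3+120+8+14+1+14+2 = 162, so the proportions are 0.0185, 0.7407, 0.0494, 0.0864, 0.0062, 0.0864, 0.0123 (working shown to 4 dp, full precision carried).
H' = −Σ pᵢ ln pᵢ = −((-0.0739) + (-0.2223) + (-0.1486) + (-0.2116) + (-0.0314) + (-0.2116) + (-0.0543)) = 0.9536.
With S = 7 species, ln S = 1.9459, so J = 0.9536/1.9459 = 0.4900, i.e. 0.49 to 2 decimal places.

0.49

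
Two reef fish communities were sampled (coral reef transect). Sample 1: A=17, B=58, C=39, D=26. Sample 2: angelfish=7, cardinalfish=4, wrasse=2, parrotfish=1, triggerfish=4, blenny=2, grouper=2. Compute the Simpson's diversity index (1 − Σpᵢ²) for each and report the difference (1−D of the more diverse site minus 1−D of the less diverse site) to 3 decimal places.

0.104

Sample 1: N=140, proportions 0.1214286, 0.4142857, 0.2785714, 0.1857143, giving 1−D = 0.7015306 (working shown to 7 dp, full precision carried).
Sample 2: N=22, proportions 0.3181818, 0.1818182, 0.0909091, 0.0454545, 0.1818182, 0.0909091, 0.0909091, giving 1−D = 0.8057851.
Difference = |0.7015306 − 0.8057851| = 0.1042545, i.e. 0.104 to 3 decimal places.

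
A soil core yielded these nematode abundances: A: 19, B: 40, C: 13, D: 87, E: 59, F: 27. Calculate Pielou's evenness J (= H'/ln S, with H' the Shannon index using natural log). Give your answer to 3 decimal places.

0.895

Total N = 19+40+13+87+59+27 = 245, so the proportions are 0.07755, 0.16327, 0.05306, 0.3551, 0.24082, 0.1102 (working shown to 5 dp, full precision carried).
H' = −Σ pᵢ ln pᵢ = −((-0.19828) + (-0.29590) + (-0.15580) + (-0.36765) + (-0.34286) + (-0.24305)) = 1.60354.
With S = 6 species, ln S = 1.79176, so J = 1.60354/1.79176 = 0.89495, i.e. 0.895 to 3 decimal places.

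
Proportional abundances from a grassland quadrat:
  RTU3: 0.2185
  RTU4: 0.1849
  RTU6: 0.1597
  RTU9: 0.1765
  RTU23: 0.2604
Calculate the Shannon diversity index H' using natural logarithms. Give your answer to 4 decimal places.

1.5939

Each pᵢ ln pᵢ term (working shown to 6 dp, full precision carried): 0.2185×(-1.520969)=-0.332332, 0.1849×(-1.687940)=-0.312100, 0.1597×(-1.834458)=-0.292963, 0.1765×(-1.734434)=-0.306128, 0.2604×(-1.345536)=-0.350378.
Sum = -1.593900, so H' = 1.5939.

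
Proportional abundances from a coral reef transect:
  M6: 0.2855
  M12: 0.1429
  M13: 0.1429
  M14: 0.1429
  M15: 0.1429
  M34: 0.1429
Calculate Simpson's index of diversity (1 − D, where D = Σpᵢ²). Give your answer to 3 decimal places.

0.816

D = 0.2855² + 0.1429² + 0.1429² + 0.1429² + 0.1429² + 0.1429² = 0.08151 + 0.02042 + 0.02042 + 0.02042 + 0.02042 + 0.02042 = 0.18361 (working shown to 5 dp, full precision carried).
So 1 − D = 0.81639, i.e. 0.816 to 3 decimal places.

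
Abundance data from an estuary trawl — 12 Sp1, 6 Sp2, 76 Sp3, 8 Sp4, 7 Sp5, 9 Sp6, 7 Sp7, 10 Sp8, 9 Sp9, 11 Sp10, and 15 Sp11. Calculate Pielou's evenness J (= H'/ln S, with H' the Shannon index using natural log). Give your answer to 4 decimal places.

Total N = 12+6+76+8+7+9+7+10+9+11+15 = 170, so the proportions are 0.070588, 0.035294, 0.447059, 0.047059, 0.041176, 0.052941, 0.041176, 0.058824, 0.052941, 0.064706, 0.088235 (working shown to 6 dp, full precision carried).
H' = −Σ pᵢ ln pᵢ = −((-0.187122) + (-0.118025) + (-0.359911) + (-0.143829) + (-0.131348) + (-0.155572) + (-0.131348) + (-0.166660) + (-0.155572) + (-0.177158) + (-0.214213)) = 1.940758.
With S = 11 species, ln S = 2.397895, so J = 1.940758/2.397895 = 0.809359, i.e. 0.8094 to 4 decimal places.

0.8094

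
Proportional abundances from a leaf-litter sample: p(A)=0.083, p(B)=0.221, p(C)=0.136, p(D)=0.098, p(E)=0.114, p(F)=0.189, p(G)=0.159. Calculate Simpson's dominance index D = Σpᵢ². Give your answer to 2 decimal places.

0.16

D = 0.083² + 0.221² + 0.136² + 0.098² + 0.114² + 0.189² + 0.159² = 0.0069 + 0.0488 + 0.0185 + 0.0096 + 0.0130 + 0.0357 + 0.0253 = 0.1578 (working shown to 4 dp, full precision carried).
To 2 decimal places, D = 0.16.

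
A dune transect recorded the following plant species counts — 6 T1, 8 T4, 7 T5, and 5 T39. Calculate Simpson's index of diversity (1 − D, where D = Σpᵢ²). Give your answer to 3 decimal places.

0.743

Total N = 6+8+7+5 = 26, so the proportions are 0.23077, 0.30769, 0.26923, 0.19231 (working shown to 5 dp, full precision carried).
D = 0.23077² + 0.30769² + 0.26923² + 0.19231² = 0.05325 + 0.09467 + 0.07249 + 0.03698 = 0.25740.
So 1 − D = 0.74260, i.e. 0.743 to 3 decimal places.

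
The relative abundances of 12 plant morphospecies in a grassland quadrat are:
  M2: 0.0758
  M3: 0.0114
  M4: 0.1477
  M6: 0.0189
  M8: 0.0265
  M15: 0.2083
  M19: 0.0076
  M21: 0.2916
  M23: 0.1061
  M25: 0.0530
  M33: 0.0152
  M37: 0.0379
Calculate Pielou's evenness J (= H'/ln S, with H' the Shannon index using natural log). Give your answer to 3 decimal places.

H' = −Σ pᵢ ln pᵢ = −((-0.19554) + (-0.05101) + (-0.28249) + (-0.07501) + (-0.09621) + (-0.32678) + (-0.03709) + (-0.35936) + (-0.23802) + (-0.15569) + (-0.06363) + (-0.12404)) = 2.00485 (working shown to 5 dp, full precision carried).
With S = 12 species, ln S = 2.48491, so J = 2.00485/2.48491 = 0.80681, i.e. 0.807 to 3 decimal places.

0.807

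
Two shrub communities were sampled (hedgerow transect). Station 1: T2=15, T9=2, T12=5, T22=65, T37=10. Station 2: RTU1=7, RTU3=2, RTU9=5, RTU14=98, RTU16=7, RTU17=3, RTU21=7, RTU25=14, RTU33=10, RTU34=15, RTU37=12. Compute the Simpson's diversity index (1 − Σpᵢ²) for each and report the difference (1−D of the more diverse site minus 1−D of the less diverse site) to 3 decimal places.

0.164

Station 1: N=97, proportions 0.15464, 0.02062, 0.05155, 0.6701, 0.10309, giving 1−D = 0.51334 (working shown to 5 dp, full precision carried).
Station 2: N=180, proportions 0.03889, 0.01111, 0.02778, 0.54444, 0.03889, 0.01667, 0.03889, 0.07778, 0.05556, 0.08333, 0.06667, giving 1−D = 0.67735.
Difference = |0.51334 − 0.67735| = 0.16401, i.e. 0.164 to 3 decimal places.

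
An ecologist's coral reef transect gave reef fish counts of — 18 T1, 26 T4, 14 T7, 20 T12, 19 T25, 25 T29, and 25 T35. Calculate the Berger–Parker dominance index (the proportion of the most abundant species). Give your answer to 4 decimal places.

0.1769

Total N = 18+26+14+20+19+25+25 = 147, so the proportions are 0.122449, 0.176871, 0.095238, 0.136054, 0.129252, 0.170068, 0.170068 (working shown to 6 dp, full precision carried).
The largest proportion is 0.176871, i.e. d = 0.1769 to 4 decimal places.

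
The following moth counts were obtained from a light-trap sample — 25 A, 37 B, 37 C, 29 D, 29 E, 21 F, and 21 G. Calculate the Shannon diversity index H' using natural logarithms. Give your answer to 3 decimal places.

1.922

Total N = 25+37+37+29+29+21+21 = 199, so the proportions are 0.12563, 0.18593, 0.18593, 0.14573, 0.14573, 0.10553, 0.10553 (working shown to 5 dp, full precision carried).
Each pᵢ ln pᵢ term: 0.12563×(-2.07443)=-0.26061, 0.18593×(-1.68239)=-0.31281, 0.18593×(-1.68239)=-0.31281, 0.14573×(-1.92601)=-0.28067, 0.14573×(-1.92601)=-0.28067, 0.10553×(-2.24878)=-0.23731, 0.10553×(-2.24878)=-0.23731.
Sum = -1.92218, so H' = 1.922.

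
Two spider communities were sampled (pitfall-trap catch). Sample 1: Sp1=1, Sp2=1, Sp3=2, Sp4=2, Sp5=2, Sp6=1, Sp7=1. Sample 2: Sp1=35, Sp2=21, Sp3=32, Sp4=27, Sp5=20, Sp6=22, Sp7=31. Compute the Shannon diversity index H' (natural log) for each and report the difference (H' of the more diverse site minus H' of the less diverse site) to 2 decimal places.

0.04

Sample 1: N=10, proportions 0.1, 0.1, 0.2, 0.2, 0.2, 0.1, 0.1, giving H' = 1.8867 (working shown to 4 dp, full precision carried).
Sample 2: N=188, proportions 0.1862, 0.1117, 0.1702, 0.1436, 0.1064, 0.117, 0.1649, giving H' = 1.9246.
Difference = |1.8867 − 1.9246| = 0.0379, i.e. 0.04 to 2 decimal places.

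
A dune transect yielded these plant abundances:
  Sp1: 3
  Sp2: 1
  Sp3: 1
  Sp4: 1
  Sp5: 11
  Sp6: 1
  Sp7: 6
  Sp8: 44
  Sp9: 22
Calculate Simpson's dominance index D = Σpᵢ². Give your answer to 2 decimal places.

0.32

Total N = 3+1+1+1+11+1+6+44+22 = 90, so the proportions are 0.0333, 0.0111, 0.0111, 0.0111, 0.1222, 0.0111, 0.0667, 0.4889, 0.2444 (working shown to 4 dp, full precision carried).
D = 0.0333² + 0.0111² + 0.0111² + 0.0111² + 0.1222² + 0.0111² + 0.0667² + 0.4889² + 0.2444² = 0.0011 + 0.0001 + 0.0001 + 0.0001 + 0.0149 + 0.0001 + 0.0044 + 0.2390 + 0.0598 = 0.3198.
To 2 decimal places, D = 0.32.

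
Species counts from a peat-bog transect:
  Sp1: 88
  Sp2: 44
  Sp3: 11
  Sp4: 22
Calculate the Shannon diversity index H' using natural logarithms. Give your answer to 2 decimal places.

Total N = 88+44+11+22 = 165, so the proportions are 0.5333, 0.2667, 0.0667, 0.1333 (working shown to 4 dp, full precision carried).
Each pᵢ ln pᵢ term: 0.5333×(-0.6286)=-0.3353, 0.2667×(-1.3218)=-0.3525, 0.0667×(-2.7081)=-0.1805, 0.1333×(-2.0149)=-0.2687.
Sum = -1.1369, so H' = 1.14.

1.14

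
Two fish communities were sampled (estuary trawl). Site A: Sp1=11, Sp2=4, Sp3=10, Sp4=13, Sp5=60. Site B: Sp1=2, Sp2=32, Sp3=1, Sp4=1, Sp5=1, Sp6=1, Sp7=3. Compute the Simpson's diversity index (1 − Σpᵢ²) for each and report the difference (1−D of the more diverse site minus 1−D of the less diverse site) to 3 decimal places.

Site A: N=98, proportions 0.112245, 0.040816, 0.102041, 0.132653, 0.612245, giving 1−D = 0.582882 (working shown to 6 dp, full precision carried).
Site B: N=41, proportions 0.04878, 0.780488, 0.02439, 0.02439, 0.02439, 0.02439, 0.073171, giving 1−D = 0.380726.
Difference = |0.582882 − 0.380726| = 0.202156, i.e. 0.202 to 3 decimal places.

0.202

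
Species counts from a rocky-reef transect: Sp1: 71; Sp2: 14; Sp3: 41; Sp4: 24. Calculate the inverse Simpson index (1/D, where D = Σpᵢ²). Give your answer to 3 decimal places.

Total N = 71+14+41+24 = 150, so the proportions are 0.473333, 0.093333, 0.273333, 0.16 (working shown to 6 dp, full precision carried).
D = 0.473333² + 0.093333² + 0.273333² + 0.16² = 0.224044 + 0.008711 + 0.074711 + 0.025600 = 0.333067.
So 1/D = 3.00240, i.e. 3.002 to 3 decimal places.

3.002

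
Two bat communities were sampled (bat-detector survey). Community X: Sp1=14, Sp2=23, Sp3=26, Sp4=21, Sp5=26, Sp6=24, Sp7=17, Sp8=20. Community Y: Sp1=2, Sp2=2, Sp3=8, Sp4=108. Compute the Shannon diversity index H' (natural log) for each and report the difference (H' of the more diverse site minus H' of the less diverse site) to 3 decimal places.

Community X: N=171, proportions 0.08187, 0.1345, 0.15205, 0.12281, 0.15205, 0.14035, 0.09942, 0.11696, giving H' = 2.06113 (working shown to 5 dp, full precision carried).
Community Y: N=120, proportions 0.01667, 0.01667, 0.06667, 0.9, giving H' = 0.41184.
Difference = |2.06113 − 0.41184| = 1.64929, i.e. 1.649 to 3 decimal places.

1.649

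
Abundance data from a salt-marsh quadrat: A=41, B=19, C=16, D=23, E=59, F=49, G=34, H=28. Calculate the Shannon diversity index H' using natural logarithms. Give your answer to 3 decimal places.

Total N = 41+19+16+23+59+49+34+28 = 269, so the proportions are 0.15242, 0.07063, 0.05948, 0.0855, 0.21933, 0.18216, 0.12639, 0.10409 (working shown to 5 dp, full precision carried).
Each pᵢ ln pᵢ term: 0.15242×(-1.88114)=-0.28672, 0.07063×(-2.65027)=-0.18719, 0.05948×(-2.82212)=-0.16786, 0.0855×(-2.45922)=-0.21027, 0.21933×(-1.51717)=-0.33276, 0.18216×(-1.70289)=-0.31019, 0.12639×(-2.06835)=-0.26143, 0.10409×(-2.26251)=-0.23550.
Sum = -1.99192, so H' = 1.992.

1.992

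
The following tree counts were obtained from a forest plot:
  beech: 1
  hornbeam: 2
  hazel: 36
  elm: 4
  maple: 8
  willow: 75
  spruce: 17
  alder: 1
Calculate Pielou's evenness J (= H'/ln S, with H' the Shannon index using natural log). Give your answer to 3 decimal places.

0.638

Total N = 1+2+36+4+8+75+17+1 = 144, so the proportions are 0.00694, 0.01389, 0.25, 0.02778, 0.05556, 0.52083, 0.11806, 0.00694 (working shown to 5 dp, full precision carried).
H' = −Σ pᵢ ln pᵢ = −((-0.03451) + (-0.05940) + (-0.34657) + (-0.09954) + (-0.16058) + (-0.33975) + (-0.25224) + (-0.03451)) = 1.32711.
With S = 8 species, ln S = 2.07944, so J = 1.32711/2.07944 = 0.63820, i.e. 0.638 to 3 decimal places.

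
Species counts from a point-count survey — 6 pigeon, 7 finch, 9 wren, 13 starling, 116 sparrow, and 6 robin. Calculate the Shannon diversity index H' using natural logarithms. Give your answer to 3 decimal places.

0.982

Total N = 6+7+9+13+116+6 = 157, so the proportions are 0.03822, 0.04459, 0.05732, 0.0828, 0.73885, 0.03822 (working shown to 5 dp, full precision carried).
Each pᵢ ln pᵢ term: 0.03822×(-3.26449)=-0.12476, 0.04459×(-3.11034)=-0.13868, 0.05732×(-2.85902)=-0.16389, 0.0828×(-2.49130)=-0.20629, 0.73885×(-0.30266)=-0.22362, 0.03822×(-3.26449)=-0.12476.
Sum = -0.98199, so H' = 0.982.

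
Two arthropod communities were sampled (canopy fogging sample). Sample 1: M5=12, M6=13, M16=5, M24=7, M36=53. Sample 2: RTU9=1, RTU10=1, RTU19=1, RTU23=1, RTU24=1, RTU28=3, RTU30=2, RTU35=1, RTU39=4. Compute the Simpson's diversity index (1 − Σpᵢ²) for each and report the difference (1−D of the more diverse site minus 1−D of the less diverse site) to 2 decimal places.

Sample 1: N=90, proportions 0.1333, 0.1444, 0.0556, 0.0778, 0.5889, giving 1−D = 0.6054 (working shown to 4 dp, full precision carried).
Sample 2: N=15, proportions 0.0667, 0.0667, 0.0667, 0.0667, 0.0667, 0.2, 0.1333, 0.0667, 0.2667, giving 1−D = 0.8444.
Difference = |0.6054 − 0.8444| = 0.2390, i.e. 0.24 to 2 decimal places.

0.24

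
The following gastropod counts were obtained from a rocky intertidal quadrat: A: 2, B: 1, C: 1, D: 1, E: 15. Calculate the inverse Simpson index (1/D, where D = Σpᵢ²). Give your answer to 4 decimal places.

1.7241

Total N = 2+1+1+1+15 = 20, so the proportions are 0.1, 0.05, 0.05, 0.05, 0.75 (working shown to 7 dp, full precision carried).
D = 0.1² + 0.05² + 0.05² + 0.05² + 0.75² = 0.0100000 + 0.0025000 + 0.0025000 + 0.0025000 + 0.5625000 = 0.5800000.
So 1/D = 1.724138, i.e. 1.7241 to 4 decimal places.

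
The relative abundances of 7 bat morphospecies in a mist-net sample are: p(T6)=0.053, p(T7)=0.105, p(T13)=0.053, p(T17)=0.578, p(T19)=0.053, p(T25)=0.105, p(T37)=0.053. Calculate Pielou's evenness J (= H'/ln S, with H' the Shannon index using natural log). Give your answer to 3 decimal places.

H' = −Σ pᵢ ln pᵢ = −((-0.15569) + (-0.23665) + (-0.15569) + (-0.31685) + (-0.15569) + (-0.23665) + (-0.15569)) = 1.41289 (working shown to 5 dp, full precision carried).
With S = 7 species, ln S = 1.94591, so J = 1.41289/1.94591 = 0.72608, i.e. 0.726 to 3 decimal places.

0.726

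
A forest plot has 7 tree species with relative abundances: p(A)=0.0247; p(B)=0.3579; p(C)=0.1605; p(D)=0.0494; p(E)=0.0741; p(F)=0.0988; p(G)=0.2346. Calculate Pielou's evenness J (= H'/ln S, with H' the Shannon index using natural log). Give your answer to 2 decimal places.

H' = −Σ pᵢ ln pᵢ = −((-0.0914) + (-0.3677) + (-0.2936) + (-0.1486) + (-0.1928) + (-0.2287) + (-0.3401)) = 1.6630 (working shown to 4 dp, full precision carried).
With S = 7 species, ln S = 1.9459, so J = 1.6630/1.9459 = 0.8546, i.e. 0.85 to 2 decimal places.

0.85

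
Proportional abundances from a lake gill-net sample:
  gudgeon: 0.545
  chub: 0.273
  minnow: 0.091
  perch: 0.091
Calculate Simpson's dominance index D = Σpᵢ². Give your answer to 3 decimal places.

0.388

D = 0.545² + 0.273² + 0.091² + 0.091² = 0.29703 + 0.07453 + 0.00828 + 0.00828 = 0.38812 (working shown to 5 dp, full precision carried).
To 3 decimal places, D = 0.388.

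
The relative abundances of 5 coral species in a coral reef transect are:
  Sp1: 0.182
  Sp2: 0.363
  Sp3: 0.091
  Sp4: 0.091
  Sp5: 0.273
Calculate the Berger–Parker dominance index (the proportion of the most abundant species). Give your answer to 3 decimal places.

The largest proportion is 0.363, i.e. d = 0.363 to 3 decimal places.

0.363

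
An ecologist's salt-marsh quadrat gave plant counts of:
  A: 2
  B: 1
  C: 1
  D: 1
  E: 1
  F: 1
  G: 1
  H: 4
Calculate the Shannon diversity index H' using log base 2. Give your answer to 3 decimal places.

2.752

Total N = 2+1+1+1+1+1+1+4 = 12, so the proportions are 0.16667, 0.08333, 0.08333, 0.08333, 0.08333, 0.08333, 0.08333, 0.33333 (working shown to 5 dp, full precision carried).
Each pᵢ log₂ pᵢ term: 0.16667×(-2.58496)=-0.43083, 0.08333×(-3.58496)=-0.29875, 0.08333×(-3.58496)=-0.29875, 0.08333×(-3.58496)=-0.29875, 0.08333×(-3.58496)=-0.29875, 0.08333×(-3.58496)=-0.29875, 0.08333×(-3.58496)=-0.29875, 0.33333×(-1.58496)=-0.52832.
Sum = -2.75163, so H' = 2.752.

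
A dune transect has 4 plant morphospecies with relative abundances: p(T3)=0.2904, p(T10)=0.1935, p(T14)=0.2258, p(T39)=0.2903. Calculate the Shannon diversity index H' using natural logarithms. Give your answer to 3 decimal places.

Each pᵢ ln pᵢ term (working shown to 5 dp, full precision carried): 0.2904×(-1.23650)=-0.35908, 0.1935×(-1.64248)=-0.31782, 0.2258×(-1.48811)=-0.33601, 0.2903×(-1.23684)=-0.35905.
Sum = -1.37197, so H' = 1.372.

1.372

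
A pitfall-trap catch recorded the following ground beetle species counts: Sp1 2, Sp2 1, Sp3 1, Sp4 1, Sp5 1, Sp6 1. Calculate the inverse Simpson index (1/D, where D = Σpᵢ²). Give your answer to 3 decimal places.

Total N = 2+1+1+1+1+1 = 7, so the proportions are 0.2857143, 0.1428571, 0.1428571, 0.1428571, 0.1428571, 0.1428571 (working shown to 7 dp, full precision carried).
D = 0.2857143² + 0.1428571² + 0.1428571² + 0.1428571² + 0.1428571² + 0.1428571² = 0.0816327 + 0.0204082 + 0.0204082 + 0.0204082 + 0.0204082 + 0.0204082 = 0.1836735.
So 1/D = 5.44444, i.e. 5.444 to 3 decimal places.

5.444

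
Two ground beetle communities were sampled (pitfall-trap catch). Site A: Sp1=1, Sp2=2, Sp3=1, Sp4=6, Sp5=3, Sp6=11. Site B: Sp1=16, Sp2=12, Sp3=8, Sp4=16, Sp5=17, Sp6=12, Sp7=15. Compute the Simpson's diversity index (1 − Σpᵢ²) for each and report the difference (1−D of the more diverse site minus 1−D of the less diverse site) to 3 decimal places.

Site A: N=24, proportions 0.04167, 0.08333, 0.04167, 0.25, 0.125, 0.45833, giving 1−D = 0.70139 (working shown to 5 dp, full precision carried).
Site B: N=96, proportions 0.16667, 0.125, 0.08333, 0.16667, 0.17708, 0.125, 0.15625, giving 1−D = 0.85048.
Difference = |0.70139 − 0.85048| = 0.14909, i.e. 0.149 to 3 decimal places.

0.149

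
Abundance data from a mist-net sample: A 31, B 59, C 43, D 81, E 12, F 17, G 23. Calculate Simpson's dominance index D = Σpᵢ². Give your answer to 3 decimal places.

Total N = 31+59+43+81+12+17+23 = 266, so the proportions are 0.11654, 0.2218, 0.16165, 0.30451, 0.04511, 0.06391, 0.08647 (working shown to 5 dp, full precision carried).
D = 0.11654² + 0.2218² + 0.16165² + 0.30451² + 0.04511² + 0.06391² + 0.08647² = 0.01358 + 0.04920 + 0.02613 + 0.09273 + 0.00204 + 0.00408 + 0.00748 = 0.19523.
To 3 decimal places, D = 0.195.

0.195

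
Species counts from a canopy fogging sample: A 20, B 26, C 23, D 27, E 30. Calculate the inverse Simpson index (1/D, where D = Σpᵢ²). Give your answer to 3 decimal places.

4.909

Total N = 20+26+23+27+30 = 126, so the proportions are 0.1587302, 0.2063492, 0.1825397, 0.2142857, 0.2380952 (working shown to 7 dp, full precision carried).
D = 0.1587302² + 0.2063492² + 0.1825397² + 0.2142857² + 0.2380952² = 0.0251953 + 0.0425800 + 0.0333207 + 0.0459184 + 0.0566893 = 0.2037037.
So 1/D = 4.90909, i.e. 4.909 to 3 decimal places.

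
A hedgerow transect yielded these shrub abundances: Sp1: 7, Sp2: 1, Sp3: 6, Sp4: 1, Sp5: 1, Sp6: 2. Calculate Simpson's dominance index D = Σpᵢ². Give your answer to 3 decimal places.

Total N = 7+1+6+1+1+2 = 18, so the proportions are 0.38889, 0.05556, 0.33333, 0.05556, 0.05556, 0.11111 (working shown to 5 dp, full precision carried).
D = 0.38889² + 0.05556² + 0.33333² + 0.05556² + 0.05556² + 0.11111² = 0.15123 + 0.00309 + 0.11111 + 0.00309 + 0.00309 + 0.01235 = 0.28395.
To 3 decimal places, D = 0.284.

0.284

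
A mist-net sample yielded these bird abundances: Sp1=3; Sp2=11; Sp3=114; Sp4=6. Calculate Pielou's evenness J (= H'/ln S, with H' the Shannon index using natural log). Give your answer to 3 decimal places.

Total N = 3+11+114+6 = 134, so the proportions are 0.02239, 0.08209, 0.85075, 0.04478 (working shown to 5 dp, full precision carried).
H' = −Σ pᵢ ln pᵢ = −((-0.08506) + (-0.20522) + (-0.13752) + (-0.13908)) = 0.56687.
With S = 4 species, ln S = 1.38629, so J = 0.56687/1.38629 = 0.40891, i.e. 0.409 to 3 decimal places.

0.409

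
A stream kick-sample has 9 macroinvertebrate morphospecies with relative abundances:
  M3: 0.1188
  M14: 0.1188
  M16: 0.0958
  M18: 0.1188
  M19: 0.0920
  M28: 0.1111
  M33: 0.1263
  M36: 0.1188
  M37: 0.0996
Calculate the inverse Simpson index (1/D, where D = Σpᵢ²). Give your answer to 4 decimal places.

8.9039

D = 0.1188² + 0.1188² + 0.0958² + 0.1188² + 0.092² + 0.1111² + 0.1263² + 0.1188² + 0.0996² = 0.01411344 + 0.01411344 + 0.00917764 + 0.01411344 + 0.00846400 + 0.01234321 + 0.01595169 + 0.01411344 + 0.00992016 = 0.11231046 (working shown to 8 dp, full precision carried).
So 1/D = 8.903890, i.e. 8.9039 to 4 decimal places.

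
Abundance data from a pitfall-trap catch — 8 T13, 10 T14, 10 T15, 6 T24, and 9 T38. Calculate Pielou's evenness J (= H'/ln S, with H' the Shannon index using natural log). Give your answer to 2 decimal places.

Total N = 8+10+10+6+9 = 43, so the proportions are 0.186, 0.2326, 0.2326, 0.1395, 0.2093 (working shown to 4 dp, full precision carried).
H' = −Σ pᵢ ln pᵢ = −((-0.3129) + (-0.3392) + (-0.3392) + (-0.2748) + (-0.3273)) = 1.5935.
With S = 5 species, ln S = 1.6094, so J = 1.5935/1.6094 = 0.9901, i.e. 0.99 to 2 decimal places.

0.99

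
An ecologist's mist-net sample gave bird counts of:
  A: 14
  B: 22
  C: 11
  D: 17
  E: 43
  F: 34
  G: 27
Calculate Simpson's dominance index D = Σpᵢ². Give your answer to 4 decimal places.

0.1709

Total N = 14+22+11+17+43+34+27 = 168, so the proportions are 0.083333, 0.130952, 0.065476, 0.10119, 0.255952, 0.202381, 0.160714 (working shown to 6 dp, full precision carried).
D = 0.083333² + 0.130952² + 0.065476² + 0.10119² + 0.255952² + 0.202381² + 0.160714² = 0.006944 + 0.017149 + 0.004287 + 0.010240 + 0.065512 + 0.040958 + 0.025829 = 0.170918.
To 4 decimal places, D = 0.1709.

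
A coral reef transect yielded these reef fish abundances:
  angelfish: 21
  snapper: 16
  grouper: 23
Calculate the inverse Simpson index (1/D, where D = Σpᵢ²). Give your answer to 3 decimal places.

Total N = 21+16+23 = 60, so the proportions are 0.35, 0.266667, 0.383333 (working shown to 6 dp, full precision carried).
D = 0.35² + 0.266667² + 0.383333² = 0.122500 + 0.071111 + 0.146944 = 0.340556.
So 1/D = 2.93638, i.e. 2.936 to 3 decimal places.

2.936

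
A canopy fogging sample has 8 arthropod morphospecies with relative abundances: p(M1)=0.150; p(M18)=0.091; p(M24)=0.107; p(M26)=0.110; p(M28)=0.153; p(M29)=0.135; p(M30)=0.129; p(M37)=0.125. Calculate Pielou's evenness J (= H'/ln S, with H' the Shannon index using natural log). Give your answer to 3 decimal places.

0.994

H' = −Σ pᵢ ln pᵢ = −((-0.28457) + (-0.21812) + (-0.23914) + (-0.24280) + (-0.28723) + (-0.27033) + (-0.26418) + (-0.25993)) = 2.06630 (working shown to 5 dp, full precision carried).
With S = 8 species, ln S = 2.07944, so J = 2.06630/2.07944 = 0.99368, i.e. 0.994 to 3 decimal places.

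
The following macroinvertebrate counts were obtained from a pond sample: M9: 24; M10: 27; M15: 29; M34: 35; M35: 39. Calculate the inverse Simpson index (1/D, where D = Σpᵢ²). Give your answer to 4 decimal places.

4.8479

Total N = 24+27+29+35+39 = 154, so the proportions are 0.15584416, 0.17532468, 0.18831169, 0.22727273, 0.25324675 (working shown to 8 dp, full precision carried).
D = 0.15584416² + 0.17532468² + 0.18831169² + 0.22727273² + 0.25324675² = 0.02428740 + 0.03073874 + 0.03546129 + 0.05165289 + 0.06413392 = 0.20627425.
So 1/D = 4.847915, i.e. 4.8479 to 4 decimal places.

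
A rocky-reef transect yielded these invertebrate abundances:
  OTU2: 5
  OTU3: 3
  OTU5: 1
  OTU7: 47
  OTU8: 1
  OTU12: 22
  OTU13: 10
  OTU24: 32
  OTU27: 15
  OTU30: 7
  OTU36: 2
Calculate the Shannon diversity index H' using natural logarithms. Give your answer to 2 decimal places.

Total N = 5+3+1+47+1+22+10+32+15+7+2 = 145, so the proportions are 0.0345, 0.0207, 0.0069, 0.3241, 0.0069, 0.1517, 0.069, 0.2207, 0.1034, 0.0483, 0.0138 (working shown to 4 dp, full precision carried).
Each pᵢ ln pᵢ term: 0.0345×(-3.3673)=-0.1161, 0.0207×(-3.8781)=-0.0802, 0.0069×(-4.9767)=-0.0343, 0.3241×(-1.1266)=-0.3652, 0.0069×(-4.9767)=-0.0343, 0.1517×(-1.8857)=-0.2861, 0.069×(-2.6741)=-0.1844, 0.2207×(-1.5110)=-0.3335, 0.1034×(-2.2687)=-0.2347, 0.0483×(-3.0308)=-0.1463, 0.0138×(-4.2836)=-0.0591.
Sum = -1.8742, so H' = 1.87.

1.87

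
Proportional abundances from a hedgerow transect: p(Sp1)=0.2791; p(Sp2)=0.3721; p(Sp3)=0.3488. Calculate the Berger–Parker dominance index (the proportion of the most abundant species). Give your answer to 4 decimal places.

0.3721

The largest proportion is 0.3721, i.e. d = 0.3721 to 4 decimal places.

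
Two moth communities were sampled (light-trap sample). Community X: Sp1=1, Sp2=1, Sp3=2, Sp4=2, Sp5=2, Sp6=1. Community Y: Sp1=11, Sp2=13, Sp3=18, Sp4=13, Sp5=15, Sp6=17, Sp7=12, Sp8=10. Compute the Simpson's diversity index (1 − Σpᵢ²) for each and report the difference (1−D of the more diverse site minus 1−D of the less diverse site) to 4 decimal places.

Community X: N=9, proportions 0.111111, 0.111111, 0.222222, 0.222222, 0.222222, 0.111111, giving 1−D = 0.814815 (working shown to 6 dp, full precision carried).
Community Y: N=109, proportions 0.100917, 0.119266, 0.165138, 0.119266, 0.137615, 0.155963, 0.110092, 0.091743, giving 1−D = 0.870297.
Difference = |0.814815 − 0.870297| = 0.055482, i.e. 0.0555 to 4 decimal places.

0.0555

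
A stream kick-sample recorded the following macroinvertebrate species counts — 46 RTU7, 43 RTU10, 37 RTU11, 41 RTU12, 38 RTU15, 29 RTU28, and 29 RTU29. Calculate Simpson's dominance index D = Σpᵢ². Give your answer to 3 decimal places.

0.147

Total N = 46+43+37+41+38+29+29 = 263, so the proportions are 0.1749, 0.1635, 0.14068, 0.15589, 0.14449, 0.11027, 0.11027 (working shown to 5 dp, full precision carried).
D = 0.1749² + 0.1635² + 0.14068² + 0.15589² + 0.14449² + 0.11027² + 0.11027² = 0.03059 + 0.02673 + 0.01979 + 0.02430 + 0.02088 + 0.01216 + 0.01216 = 0.14661.
To 3 decimal places, D = 0.147.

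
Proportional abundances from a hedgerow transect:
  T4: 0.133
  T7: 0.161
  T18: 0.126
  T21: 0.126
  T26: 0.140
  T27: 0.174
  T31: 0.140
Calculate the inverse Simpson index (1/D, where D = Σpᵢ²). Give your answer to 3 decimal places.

6.904

D = 0.133² + 0.161² + 0.126² + 0.126² + 0.14² + 0.174² + 0.14² = 0.0176890 + 0.0259210 + 0.0158760 + 0.0158760 + 0.0196000 + 0.0302760 + 0.0196000 = 0.1448380 (working shown to 7 dp, full precision carried).
So 1/D = 6.90427, i.e. 6.904 to 3 decimal places.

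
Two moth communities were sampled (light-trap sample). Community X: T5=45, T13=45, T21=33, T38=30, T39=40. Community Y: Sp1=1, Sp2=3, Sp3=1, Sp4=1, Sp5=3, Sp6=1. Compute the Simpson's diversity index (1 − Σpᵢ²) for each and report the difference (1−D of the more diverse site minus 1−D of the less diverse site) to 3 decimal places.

0.015

Community X: N=193, proportions 0.23316, 0.23316, 0.17098, 0.15544, 0.20725, giving 1−D = 0.79492 (working shown to 5 dp, full precision carried).
Community Y: N=10, proportions 0.1, 0.3, 0.1, 0.1, 0.3, 0.1, giving 1−D = 0.78000.
Difference = |0.79492 − 0.78000| = 0.01492, i.e. 0.015 to 3 decimal places.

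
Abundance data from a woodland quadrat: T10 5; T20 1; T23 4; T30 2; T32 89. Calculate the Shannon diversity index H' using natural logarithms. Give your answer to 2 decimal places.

Total N = 5+1+4+2+89 = 101, so the proportions are 0.0495, 0.0099, 0.0396, 0.0198, 0.8812 (working shown to 4 dp, full precision carried).
Each pᵢ ln pᵢ term: 0.0495×(-3.0057)=-0.1488, 0.0099×(-4.6151)=-0.0457, 0.0396×(-3.2288)=-0.1279, 0.0198×(-3.9220)=-0.0777, 0.8812×(-0.1265)=-0.1115.
Sum = -0.5115, so H' = 0.51.

0.51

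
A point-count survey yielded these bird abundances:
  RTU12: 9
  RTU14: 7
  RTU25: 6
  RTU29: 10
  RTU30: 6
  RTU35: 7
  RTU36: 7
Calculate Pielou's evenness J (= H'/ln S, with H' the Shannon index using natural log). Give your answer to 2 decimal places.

0.99

Total N = 9+7+6+10+6+7+7 = 52, so the proportions are 0.1731, 0.1346, 0.1154, 0.1923, 0.1154, 0.1346, 0.1346 (working shown to 4 dp, full precision carried).
H' = −Σ pᵢ ln pᵢ = −((-0.3036) + (-0.2699) + (-0.2492) + (-0.3170) + (-0.2492) + (-0.2699) + (-0.2699)) = 1.9288.
With S = 7 species, ln S = 1.9459, so J = 1.9288/1.9459 = 0.9912, i.e. 0.99 to 2 decimal places.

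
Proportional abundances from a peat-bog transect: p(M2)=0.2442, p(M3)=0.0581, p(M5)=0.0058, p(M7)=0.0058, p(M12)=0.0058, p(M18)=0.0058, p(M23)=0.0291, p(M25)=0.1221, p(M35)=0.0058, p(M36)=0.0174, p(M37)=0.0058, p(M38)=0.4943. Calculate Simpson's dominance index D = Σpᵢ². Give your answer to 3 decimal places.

0.324

D = 0.2442² + 0.0581² + 0.0058² + 0.0058² + 0.0058² + 0.0058² + 0.0291² + 0.1221² + 0.0058² + 0.0174² + 0.0058² + 0.4943² = 0.05963 + 0.00338 + 0.00003 + 0.00003 + 0.00003 + 0.00003 + 0.00085 + 0.01491 + 0.00003 + 0.00030 + 0.00003 + 0.24433 = 0.32360 (working shown to 5 dp, full precision carried).
To 3 decimal places, D = 0.324.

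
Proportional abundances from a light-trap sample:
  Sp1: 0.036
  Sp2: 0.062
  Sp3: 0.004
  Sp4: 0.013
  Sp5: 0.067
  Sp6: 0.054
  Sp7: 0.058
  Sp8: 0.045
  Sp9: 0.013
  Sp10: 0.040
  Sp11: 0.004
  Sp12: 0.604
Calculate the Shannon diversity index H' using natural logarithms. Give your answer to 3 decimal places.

1.526

Each pᵢ ln pᵢ term (working shown to 5 dp, full precision carried): 0.036×(-3.32424)=-0.11967, 0.062×(-2.78062)=-0.17240, 0.004×(-5.52146)=-0.02209, 0.013×(-4.34281)=-0.05646, 0.067×(-2.70306)=-0.18111, 0.054×(-2.91877)=-0.15761, 0.058×(-2.84731)=-0.16514, 0.045×(-3.10109)=-0.13955, 0.013×(-4.34281)=-0.05646, 0.04×(-3.21888)=-0.12876, 0.004×(-5.52146)=-0.02209, 0.604×(-0.50418)=-0.30453.
Sum = -1.52585, so H' = 1.526.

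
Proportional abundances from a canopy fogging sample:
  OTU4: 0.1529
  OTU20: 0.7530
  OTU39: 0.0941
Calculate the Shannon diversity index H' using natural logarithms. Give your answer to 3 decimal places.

0.723

Each pᵢ ln pᵢ term (working shown to 5 dp, full precision carried): 0.1529×(-1.87797)=-0.28714, 0.753×(-0.28369)=-0.21362, 0.0941×(-2.36340)=-0.22240.
Sum = -0.72316, so H' = 0.723.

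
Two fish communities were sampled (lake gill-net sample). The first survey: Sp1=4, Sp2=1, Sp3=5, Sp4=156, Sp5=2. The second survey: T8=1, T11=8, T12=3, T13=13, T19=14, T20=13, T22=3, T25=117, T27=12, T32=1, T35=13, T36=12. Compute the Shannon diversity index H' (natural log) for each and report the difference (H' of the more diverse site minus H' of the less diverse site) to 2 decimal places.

The first survey: N=168, proportions 0.02381, 0.005952, 0.029762, 0.928571, 0.011905, giving H' = 0.345653 (working shown to 6 dp, full precision carried).
The second survey: N=210, proportions 0.004762, 0.038095, 0.014286, 0.061905, 0.066667, 0.061905, 0.014286, 0.557143, 0.057143, 0.004762, 0.061905, 0.057143, giving H' = 1.647016.
Difference = |0.345653 − 1.647016| = 1.301363, i.e. 1.30 to 2 decimal places.

1.30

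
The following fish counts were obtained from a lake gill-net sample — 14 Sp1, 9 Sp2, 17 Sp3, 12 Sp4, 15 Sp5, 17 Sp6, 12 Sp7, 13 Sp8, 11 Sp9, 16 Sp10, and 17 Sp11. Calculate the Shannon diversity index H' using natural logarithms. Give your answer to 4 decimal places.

2.3797

Total N = 14+9+17+12+15+17+12+13+11+16+17 = 153, so the proportions are 0.091503, 0.058824, 0.111111, 0.078431, 0.098039, 0.111111, 0.078431, 0.084967, 0.071895, 0.104575, 0.111111 (working shown to 6 dp, full precision carried).
Each pᵢ ln pᵢ term: 0.091503×(-2.391381)=-0.218819, 0.058824×(-2.833213)=-0.166660, 0.111111×(-2.197225)=-0.244136, 0.078431×(-2.545531)=-0.199650, 0.098039×(-2.322388)=-0.227685, 0.111111×(-2.197225)=-0.244136, 0.078431×(-2.545531)=-0.199650, 0.084967×(-2.465489)=-0.209486, 0.071895×(-2.632543)=-0.189268, 0.104575×(-2.257849)=-0.236115, 0.111111×(-2.197225)=-0.244136.
Sum = -2.379740, so H' = 2.3797.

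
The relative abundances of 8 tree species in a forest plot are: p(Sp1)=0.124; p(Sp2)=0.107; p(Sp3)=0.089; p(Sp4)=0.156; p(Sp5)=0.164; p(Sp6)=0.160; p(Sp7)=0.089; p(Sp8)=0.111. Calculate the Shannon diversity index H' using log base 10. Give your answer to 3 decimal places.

0.891

Each pᵢ log₁₀ pᵢ term (working shown to 5 dp, full precision carried): 0.124×(-0.90658)=-0.11242, 0.107×(-0.97062)=-0.10386, 0.089×(-1.05061)=-0.09350, 0.156×(-0.80688)=-0.12587, 0.164×(-0.78516)=-0.12877, 0.16×(-0.79588)=-0.12734, 0.089×(-1.05061)=-0.09350, 0.111×(-0.95468)=-0.10597.
Sum = -0.89123, so H' = 0.891.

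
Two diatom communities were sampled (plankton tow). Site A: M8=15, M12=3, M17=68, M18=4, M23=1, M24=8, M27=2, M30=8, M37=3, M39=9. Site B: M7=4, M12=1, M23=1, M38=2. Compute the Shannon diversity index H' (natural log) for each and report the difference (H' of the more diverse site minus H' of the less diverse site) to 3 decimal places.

0.326

Site A: N=121, proportions 0.12397, 0.02479, 0.56198, 0.03306, 0.00826, 0.06612, 0.01653, 0.06612, 0.02479, 0.07438, giving H' = 1.53863 (working shown to 5 dp, full precision carried).
Site B: N=8, proportions 0.5, 0.125, 0.125, 0.25, giving H' = 1.21301.
Difference = |1.53863 − 1.21301| = 0.32562, i.e. 0.326 to 3 decimal places.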